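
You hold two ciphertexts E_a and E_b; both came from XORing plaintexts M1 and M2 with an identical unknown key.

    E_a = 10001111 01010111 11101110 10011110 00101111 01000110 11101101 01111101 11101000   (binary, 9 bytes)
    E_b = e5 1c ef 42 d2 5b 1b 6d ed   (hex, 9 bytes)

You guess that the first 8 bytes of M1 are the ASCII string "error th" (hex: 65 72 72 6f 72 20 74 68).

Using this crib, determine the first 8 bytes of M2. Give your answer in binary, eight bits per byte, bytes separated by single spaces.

00001111 00111001 01110011 10110011 10001111 00111101 10000010 01111000

First, E_a ⊕ E_b = (M1 ⊕ K) ⊕ (M2 ⊕ K) = M1 ⊕ M2, so the key drops out. Then M2 = (M1 ⊕ M2) ⊕ M1 over the first 8 bytes.
byte 0: (8f ^ e5) ^ 65 = 6a ^ 65 = 0f
byte 1: (57 ^ 1c) ^ 72 = 4b ^ 72 = 39
byte 2: (ee ^ ef) ^ 72 = 01 ^ 72 = 73
byte 3: (9e ^ 42) ^ 6f = dc ^ 6f = b3
byte 4: (2f ^ d2) ^ 72 = fd ^ 72 = 8f
byte 5: (46 ^ 5b) ^ 20 = 1d ^ 20 = 3d
byte 6: (ed ^ 1b) ^ 74 = f6 ^ 74 = 82
byte 7: (7d ^ 6d) ^ 68 = 10 ^ 68 = 78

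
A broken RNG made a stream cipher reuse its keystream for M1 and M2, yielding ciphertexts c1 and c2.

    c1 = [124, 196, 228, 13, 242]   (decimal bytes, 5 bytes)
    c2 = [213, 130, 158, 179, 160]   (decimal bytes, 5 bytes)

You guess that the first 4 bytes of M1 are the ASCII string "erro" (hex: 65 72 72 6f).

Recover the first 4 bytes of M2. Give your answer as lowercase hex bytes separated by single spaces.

cc 34 08 d1

First, c1 ⊕ c2 = (M1 ⊕ K) ⊕ (M2 ⊕ K) = M1 ⊕ M2, so the key drops out. Then M2 = (M1 ⊕ M2) ⊕ M1 over the first 4 bytes.
byte 0: (7c XOR d5) XOR 65 = a9 XOR 65 = cc
byte 1: (c4 XOR 82) XOR 72 = 46 XOR 72 = 34
byte 2: (e4 XOR 9e) XOR 72 = 7a XOR 72 = 08
byte 3: (0d XOR b3) XOR 6f = be XOR 6f = d1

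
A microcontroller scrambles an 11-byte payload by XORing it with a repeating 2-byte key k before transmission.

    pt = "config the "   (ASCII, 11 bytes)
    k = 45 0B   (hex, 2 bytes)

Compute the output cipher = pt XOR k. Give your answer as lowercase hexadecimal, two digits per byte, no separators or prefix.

26642b6d2c6c657f2d6e65

The 2-byte key repeats, so the effective keystream is 45 0b 45 0b 45 0b 45 0b 45 0b 45.
byte 0:  99 XOR  69 =  38
byte 1: 111 XOR  11 = 100
byte 2: 110 XOR  69 =  43
byte 3: 102 XOR  11 = 109
byte 4: 105 XOR  69 =  44
byte 5: 103 XOR  11 = 108
byte 6:  32 XOR  69 = 101
byte 7: 116 XOR  11 = 127
byte 8: 104 XOR  69 =  45
byte 9: 101 XOR  11 = 110
byte 10:  32 XOR  69 = 101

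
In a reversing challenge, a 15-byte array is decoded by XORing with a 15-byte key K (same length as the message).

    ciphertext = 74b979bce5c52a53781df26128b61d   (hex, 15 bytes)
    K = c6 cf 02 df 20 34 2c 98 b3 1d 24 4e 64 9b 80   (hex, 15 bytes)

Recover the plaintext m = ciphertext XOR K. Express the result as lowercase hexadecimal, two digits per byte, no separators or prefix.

XOR is its own inverse, so applying the key byte-wise gives the result directly.
74 XOR c6 = b2
b9 XOR cf = 76
79 XOR 02 = 7b
bc XOR df = 63
e5 XOR 20 = c5
c5 XOR 34 = f1
2a XOR 2c = 06
53 XOR 98 = cb
78 XOR b3 = cb
1d XOR 1d = 00
f2 XOR 24 = d6
61 XOR 4e = 2f
28 XOR 64 = 4c
b6 XOR 9b = 2d
1d XOR 80 = 9d

b2767b63c5f106cbcb00d62f4c2d9d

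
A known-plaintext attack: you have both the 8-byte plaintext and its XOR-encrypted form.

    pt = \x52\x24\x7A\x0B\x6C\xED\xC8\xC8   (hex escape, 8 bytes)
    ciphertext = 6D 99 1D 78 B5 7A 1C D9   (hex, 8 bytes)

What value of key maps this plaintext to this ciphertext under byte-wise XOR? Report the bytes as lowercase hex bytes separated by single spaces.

Since ciphertext = pt ⊕ key, XORing both sides with pt gives key = pt ⊕ ciphertext.
 82 ⊕ 109 =  63
 36 ⊕ 153 = 189
122 ⊕  29 = 103
 11 ⊕ 120 = 115
108 ⊕ 181 = 217
237 ⊕ 122 = 151
200 ⊕  28 = 212
200 ⊕ 217 =  17

3f bd 67 73 d9 97 d4 11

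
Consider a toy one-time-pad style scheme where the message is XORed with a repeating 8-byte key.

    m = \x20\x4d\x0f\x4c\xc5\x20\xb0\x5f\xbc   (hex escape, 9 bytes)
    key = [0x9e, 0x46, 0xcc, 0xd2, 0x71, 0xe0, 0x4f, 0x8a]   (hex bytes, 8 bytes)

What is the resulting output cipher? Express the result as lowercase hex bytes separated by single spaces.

The 8-byte key repeats, so the effective keystream is 9e 46 cc d2 71 e0 4f 8a 9e.
byte 0:  32 ⊕ 158 = 190
byte 1:  77 ⊕  70 =  11
byte 2:  15 ⊕ 204 = 195
byte 3:  76 ⊕ 210 = 158
byte 4: 197 ⊕ 113 = 180
byte 5:  32 ⊕ 224 = 192
byte 6: 176 ⊕  79 = 255
byte 7:  95 ⊕ 138 = 213
byte 8: 188 ⊕ 158 =  34

be 0b c3 9e b4 c0 ff d5 22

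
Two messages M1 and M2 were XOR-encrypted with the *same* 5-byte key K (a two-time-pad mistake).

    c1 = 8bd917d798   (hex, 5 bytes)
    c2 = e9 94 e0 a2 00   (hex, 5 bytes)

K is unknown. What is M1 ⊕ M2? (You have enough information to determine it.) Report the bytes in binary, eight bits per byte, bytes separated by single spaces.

01100010 01001101 11110111 01110101 10011000

c1 ⊕ c2 = (M1 ⊕ K) ⊕ (M2 ⊕ K) = M1 ⊕ M2 — the shared key cancels under XOR.
10001011 XOR 11101001 = 01100010
11011001 XOR 10010100 = 01001101
00010111 XOR 11100000 = 11110111
11010111 XOR 10100010 = 01110101
10011000 XOR 00000000 = 10011000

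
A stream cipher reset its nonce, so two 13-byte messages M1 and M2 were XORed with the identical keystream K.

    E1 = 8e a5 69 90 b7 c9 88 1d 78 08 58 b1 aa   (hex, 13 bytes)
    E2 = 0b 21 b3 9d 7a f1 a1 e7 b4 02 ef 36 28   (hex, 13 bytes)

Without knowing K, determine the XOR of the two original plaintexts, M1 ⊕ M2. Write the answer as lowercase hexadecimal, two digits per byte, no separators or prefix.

8584da0dcd3829facc0ab78782

E1 ⊕ E2 = (M1 ⊕ K) ⊕ (M2 ⊕ K) = M1 ⊕ M2 — the shared key cancels under XOR.
8e xor 0b = 85
a5 xor 21 = 84
69 xor b3 = da
90 xor 9d = 0d
b7 xor 7a = cd
c9 xor f1 = 38
88 xor a1 = 29
1d xor e7 = fa
78 xor b4 = cc
08 xor 02 = 0a
58 xor ef = b7
b1 xor 36 = 87
aa xor 28 = 82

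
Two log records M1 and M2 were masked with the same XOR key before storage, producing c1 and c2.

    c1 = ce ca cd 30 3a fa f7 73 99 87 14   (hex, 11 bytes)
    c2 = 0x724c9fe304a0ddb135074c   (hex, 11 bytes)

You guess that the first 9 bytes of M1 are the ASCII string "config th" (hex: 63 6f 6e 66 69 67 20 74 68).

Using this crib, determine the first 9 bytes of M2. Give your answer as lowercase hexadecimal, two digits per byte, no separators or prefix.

dfe93cb5573d0ab6c4

First, c1 ⊕ c2 = (M1 ⊕ K) ⊕ (M2 ⊕ K) = M1 ⊕ M2, so the key drops out. Then M2 = (M1 ⊕ M2) ⊕ M1 over the first 9 bytes.
byte 0: (ce ^ 72) ^ 63 = bc ^ 63 = df
byte 1: (ca ^ 4c) ^ 6f = 86 ^ 6f = e9
byte 2: (cd ^ 9f) ^ 6e = 52 ^ 6e = 3c
byte 3: (30 ^ e3) ^ 66 = d3 ^ 66 = b5
byte 4: (3a ^ 04) ^ 69 = 3e ^ 69 = 57
byte 5: (fa ^ a0) ^ 67 = 5a ^ 67 = 3d
byte 6: (f7 ^ dd) ^ 20 = 2a ^ 20 = 0a
byte 7: (73 ^ b1) ^ 74 = c2 ^ 74 = b6
byte 8: (99 ^ 35) ^ 68 = ac ^ 68 = c4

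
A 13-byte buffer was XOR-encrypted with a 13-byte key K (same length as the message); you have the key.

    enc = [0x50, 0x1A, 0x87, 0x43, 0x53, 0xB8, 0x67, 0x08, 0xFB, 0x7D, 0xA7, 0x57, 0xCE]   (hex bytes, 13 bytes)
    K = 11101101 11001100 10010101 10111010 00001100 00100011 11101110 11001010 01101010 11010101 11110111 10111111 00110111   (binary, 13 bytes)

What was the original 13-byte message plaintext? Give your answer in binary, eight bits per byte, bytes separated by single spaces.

10111101 11010110 00010010 11111001 01011111 10011011 10001001 11000010 10010001 10101000 01010000 11101000 11111001

XOR is its own inverse, so applying the key byte-wise gives the result directly.
byte 0: 50 XOR ed = bd
byte 1: 1a XOR cc = d6
byte 2: 87 XOR 95 = 12
byte 3: 43 XOR ba = f9
byte 4: 53 XOR 0c = 5f
byte 5: b8 XOR 23 = 9b
byte 6: 67 XOR ee = 89
byte 7: 08 XOR ca = c2
byte 8: fb XOR 6a = 91
byte 9: 7d XOR d5 = a8
byte 10: a7 XOR f7 = 50
byte 11: 57 XOR bf = e8
byte 12: ce XOR 37 = f9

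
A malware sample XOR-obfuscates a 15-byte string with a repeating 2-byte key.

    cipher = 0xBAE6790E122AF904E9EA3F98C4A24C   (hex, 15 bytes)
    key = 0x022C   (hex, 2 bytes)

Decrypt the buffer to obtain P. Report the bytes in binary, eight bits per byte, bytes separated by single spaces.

The 2-byte key repeats, so the effective keystream is 02 2c 02 2c 02 2c 02 2c 02 2c 02 2c 02 2c 02.
byte 0: 186 XOR   2 = 184
byte 1: 230 XOR  44 = 202
byte 2: 121 XOR   2 = 123
byte 3:  14 XOR  44 =  34
byte 4:  18 XOR   2 =  16
byte 5:  42 XOR  44 =   6
byte 6: 249 XOR   2 = 251
byte 7:   4 XOR  44 =  40
byte 8: 233 XOR   2 = 235
byte 9: 234 XOR  44 = 198
byte 10:  63 XOR   2 =  61
byte 11: 152 XOR  44 = 180
byte 12: 196 XOR   2 = 198
byte 13: 162 XOR  44 = 142
byte 14:  76 XOR   2 =  78

10111000 11001010 01111011 00100010 00010000 00000110 11111011 00101000 11101011 11000110 00111101 10110100 11000110 10001110 01001110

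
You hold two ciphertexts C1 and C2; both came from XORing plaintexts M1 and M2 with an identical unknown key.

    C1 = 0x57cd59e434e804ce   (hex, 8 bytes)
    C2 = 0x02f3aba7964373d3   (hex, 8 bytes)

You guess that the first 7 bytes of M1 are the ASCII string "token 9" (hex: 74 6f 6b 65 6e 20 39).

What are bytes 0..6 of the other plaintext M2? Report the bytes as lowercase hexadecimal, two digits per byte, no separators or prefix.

First, C1 ⊕ C2 = (M1 ⊕ K) ⊕ (M2 ⊕ K) = M1 ⊕ M2, so the key drops out. Then M2 = (M1 ⊕ M2) ⊕ M1 over the first 7 bytes.
byte 0: (57 ^ 02) ^ 74 = 55 ^ 74 = 21
byte 1: (cd ^ f3) ^ 6f = 3e ^ 6f = 51
byte 2: (59 ^ ab) ^ 6b = f2 ^ 6b = 99
byte 3: (e4 ^ a7) ^ 65 = 43 ^ 65 = 26
byte 4: (34 ^ 96) ^ 6e = a2 ^ 6e = cc
byte 5: (e8 ^ 43) ^ 20 = ab ^ 20 = 8b
byte 6: (04 ^ 73) ^ 39 = 77 ^ 39 = 4e

21519926cc8b4e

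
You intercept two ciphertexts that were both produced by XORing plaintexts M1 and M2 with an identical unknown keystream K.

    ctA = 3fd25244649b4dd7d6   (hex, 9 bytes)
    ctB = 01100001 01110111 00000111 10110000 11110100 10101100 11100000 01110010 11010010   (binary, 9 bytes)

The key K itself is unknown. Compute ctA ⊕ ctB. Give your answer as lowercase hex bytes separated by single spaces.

5e a5 55 f4 90 37 ad a5 04

ctA ⊕ ctB = (M1 ⊕ K) ⊕ (M2 ⊕ K) = M1 ⊕ M2 — the shared key cancels under XOR.
byte 0: 3f ⊕ 61 = 5e
byte 1: d2 ⊕ 77 = a5
byte 2: 52 ⊕ 07 = 55
byte 3: 44 ⊕ b0 = f4
byte 4: 64 ⊕ f4 = 90
byte 5: 9b ⊕ ac = 37
byte 6: 4d ⊕ e0 = ad
byte 7: d7 ⊕ 72 = a5
byte 8: d6 ⊕ d2 = 04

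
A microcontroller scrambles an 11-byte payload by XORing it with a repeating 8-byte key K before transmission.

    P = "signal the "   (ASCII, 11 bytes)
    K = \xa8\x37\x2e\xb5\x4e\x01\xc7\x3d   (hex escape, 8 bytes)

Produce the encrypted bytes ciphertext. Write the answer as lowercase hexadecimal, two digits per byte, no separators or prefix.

db5e49db2f6de749c0520e

The 8-byte key repeats, so the effective keystream is a8 37 2e b5 4e 01 c7 3d a8 37 2e.
byte 0: 73 XOR a8 = db
byte 1: 69 XOR 37 = 5e
byte 2: 67 XOR 2e = 49
byte 3: 6e XOR b5 = db
byte 4: 61 XOR 4e = 2f
byte 5: 6c XOR 01 = 6d
byte 6: 20 XOR c7 = e7
byte 7: 74 XOR 3d = 49
byte 8: 68 XOR a8 = c0
byte 9: 65 XOR 37 = 52
byte 10: 20 XOR 2e = 0e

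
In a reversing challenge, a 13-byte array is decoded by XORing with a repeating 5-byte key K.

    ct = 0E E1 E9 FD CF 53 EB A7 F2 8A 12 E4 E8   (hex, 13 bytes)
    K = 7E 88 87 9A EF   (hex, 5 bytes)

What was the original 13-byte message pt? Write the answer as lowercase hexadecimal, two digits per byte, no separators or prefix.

70696e67202d632068656c6c6f

The 5-byte key repeats, so the effective keystream is 7e 88 87 9a ef 7e 88 87 9a ef 7e 88 87.
byte 0: 0e ^ 7e = 70
byte 1: e1 ^ 88 = 69
byte 2: e9 ^ 87 = 6e
byte 3: fd ^ 9a = 67
byte 4: cf ^ ef = 20
byte 5: 53 ^ 7e = 2d
byte 6: eb ^ 88 = 63
byte 7: a7 ^ 87 = 20
byte 8: f2 ^ 9a = 68
byte 9: 8a ^ ef = 65
byte 10: 12 ^ 7e = 6c
byte 11: e4 ^ 88 = 6c
byte 12: e8 ^ 87 = 6f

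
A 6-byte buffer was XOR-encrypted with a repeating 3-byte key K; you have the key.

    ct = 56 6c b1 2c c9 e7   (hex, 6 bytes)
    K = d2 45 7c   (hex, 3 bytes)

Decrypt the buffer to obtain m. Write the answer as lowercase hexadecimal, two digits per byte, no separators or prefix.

The 3-byte key repeats, so the effective keystream is d2 45 7c d2 45 7c.
byte 0: 56 ^ d2 = 84
byte 1: 6c ^ 45 = 29
byte 2: b1 ^ 7c = cd
byte 3: 2c ^ d2 = fe
byte 4: c9 ^ 45 = 8c
byte 5: e7 ^ 7c = 9b

8429cdfe8c9b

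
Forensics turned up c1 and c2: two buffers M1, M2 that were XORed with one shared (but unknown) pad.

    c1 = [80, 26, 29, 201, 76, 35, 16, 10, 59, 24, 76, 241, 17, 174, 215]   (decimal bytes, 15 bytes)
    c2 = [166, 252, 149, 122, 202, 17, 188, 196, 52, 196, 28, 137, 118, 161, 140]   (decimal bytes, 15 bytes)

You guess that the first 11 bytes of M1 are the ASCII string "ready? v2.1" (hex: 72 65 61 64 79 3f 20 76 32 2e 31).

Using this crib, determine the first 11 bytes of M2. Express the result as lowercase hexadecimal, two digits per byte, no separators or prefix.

8483e9d7ff0d8cb83df261

First, c1 ⊕ c2 = (M1 ⊕ K) ⊕ (M2 ⊕ K) = M1 ⊕ M2, so the key drops out. Then M2 = (M1 ⊕ M2) ⊕ M1 over the first 11 bytes.
byte 0: (50 ^ a6) ^ 72 = f6 ^ 72 = 84
byte 1: (1a ^ fc) ^ 65 = e6 ^ 65 = 83
byte 2: (1d ^ 95) ^ 61 = 88 ^ 61 = e9
byte 3: (c9 ^ 7a) ^ 64 = b3 ^ 64 = d7
byte 4: (4c ^ ca) ^ 79 = 86 ^ 79 = ff
byte 5: (23 ^ 11) ^ 3f = 32 ^ 3f = 0d
byte 6: (10 ^ bc) ^ 20 = ac ^ 20 = 8c
byte 7: (0a ^ c4) ^ 76 = ce ^ 76 = b8
byte 8: (3b ^ 34) ^ 32 = 0f ^ 32 = 3d
byte 9: (18 ^ c4) ^ 2e = dc ^ 2e = f2
byte 10: (4c ^ 1c) ^ 31 = 50 ^ 31 = 61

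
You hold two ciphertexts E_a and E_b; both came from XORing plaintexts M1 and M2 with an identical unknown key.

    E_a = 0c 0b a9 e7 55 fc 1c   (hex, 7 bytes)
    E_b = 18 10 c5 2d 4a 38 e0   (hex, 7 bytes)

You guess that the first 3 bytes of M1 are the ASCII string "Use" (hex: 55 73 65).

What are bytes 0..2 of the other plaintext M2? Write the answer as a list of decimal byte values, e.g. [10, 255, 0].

First, E_a ⊕ E_b = (M1 ⊕ K) ⊕ (M2 ⊕ K) = M1 ⊕ M2, so the key drops out. Then M2 = (M1 ⊕ M2) ⊕ M1 over the first 3 bytes.
byte 0: (0c xor 18) xor 55 = 14 xor 55 = 41
byte 1: (0b xor 10) xor 73 = 1b xor 73 = 68
byte 2: (a9 xor c5) xor 65 = 6c xor 65 = 09

[65, 104, 9]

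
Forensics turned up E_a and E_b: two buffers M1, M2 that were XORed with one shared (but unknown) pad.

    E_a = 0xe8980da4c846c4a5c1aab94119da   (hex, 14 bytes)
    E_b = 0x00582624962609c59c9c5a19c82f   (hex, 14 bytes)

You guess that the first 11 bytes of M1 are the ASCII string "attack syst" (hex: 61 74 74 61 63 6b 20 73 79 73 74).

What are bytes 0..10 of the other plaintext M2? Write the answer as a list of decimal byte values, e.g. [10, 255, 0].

First, E_a ⊕ E_b = (M1 ⊕ K) ⊕ (M2 ⊕ K) = M1 ⊕ M2, so the key drops out. Then M2 = (M1 ⊕ M2) ⊕ M1 over the first 11 bytes.
byte 0: (e8 xor 00) xor 61 = e8 xor 61 = 89
byte 1: (98 xor 58) xor 74 = c0 xor 74 = b4
byte 2: (0d xor 26) xor 74 = 2b xor 74 = 5f
byte 3: (a4 xor 24) xor 61 = 80 xor 61 = e1
byte 4: (c8 xor 96) xor 63 = 5e xor 63 = 3d
byte 5: (46 xor 26) xor 6b = 60 xor 6b = 0b
byte 6: (c4 xor 09) xor 20 = cd xor 20 = ed
byte 7: (a5 xor c5) xor 73 = 60 xor 73 = 13
byte 8: (c1 xor 9c) xor 79 = 5d xor 79 = 24
byte 9: (aa xor 9c) xor 73 = 36 xor 73 = 45
byte 10: (b9 xor 5a) xor 74 = e3 xor 74 = 97

[137, 180, 95, 225, 61, 11, 237, 19, 36, 69, 151]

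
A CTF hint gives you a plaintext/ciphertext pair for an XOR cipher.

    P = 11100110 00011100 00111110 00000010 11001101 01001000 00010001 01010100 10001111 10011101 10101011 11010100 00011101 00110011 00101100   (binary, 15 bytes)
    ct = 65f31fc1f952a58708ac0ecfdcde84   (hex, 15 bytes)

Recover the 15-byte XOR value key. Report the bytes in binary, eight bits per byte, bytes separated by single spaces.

10000011 11101111 00100001 11000011 00110100 00011010 10110100 11010011 10000111 00110001 10100101 00011011 11000001 11101101 10101000

Since ct = P ⊕ key, XORing both sides with P gives key = P ⊕ ct.
e6 ^ 65 = 83
1c ^ f3 = ef
3e ^ 1f = 21
02 ^ c1 = c3
cd ^ f9 = 34
48 ^ 52 = 1a
11 ^ a5 = b4
54 ^ 87 = d3
8f ^ 08 = 87
9d ^ ac = 31
ab ^ 0e = a5
d4 ^ cf = 1b
1d ^ dc = c1
33 ^ de = ed
2c ^ 84 = a8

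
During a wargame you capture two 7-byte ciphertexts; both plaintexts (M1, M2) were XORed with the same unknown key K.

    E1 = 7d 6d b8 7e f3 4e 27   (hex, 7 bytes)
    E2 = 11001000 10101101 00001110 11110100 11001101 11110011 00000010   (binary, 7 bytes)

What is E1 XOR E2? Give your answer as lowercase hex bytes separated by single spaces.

E1 ⊕ E2 = (M1 ⊕ K) ⊕ (M2 ⊕ K) = M1 ⊕ M2 — the shared key cancels under XOR.
7d XOR c8 = b5
6d XOR ad = c0
b8 XOR 0e = b6
7e XOR f4 = 8a
f3 XOR cd = 3e
4e XOR f3 = bd
27 XOR 02 = 25

b5 c0 b6 8a 3e bd 25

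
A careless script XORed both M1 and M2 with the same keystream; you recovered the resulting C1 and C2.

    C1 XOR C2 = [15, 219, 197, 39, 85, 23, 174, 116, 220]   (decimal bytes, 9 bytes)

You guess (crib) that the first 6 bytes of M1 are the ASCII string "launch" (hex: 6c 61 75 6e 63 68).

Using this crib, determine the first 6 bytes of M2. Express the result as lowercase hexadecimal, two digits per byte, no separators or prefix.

Since C1 ⊕ C2 = M1 ⊕ M2, XORing with the guessed M1 bytes yields the corresponding M2 bytes: M2 = (C1 ⊕ C2) ⊕ M1.
0f ⊕ 6c = 63
db ⊕ 61 = ba
c5 ⊕ 75 = b0
27 ⊕ 6e = 49
55 ⊕ 63 = 36
17 ⊕ 68 = 7f

63bab049367f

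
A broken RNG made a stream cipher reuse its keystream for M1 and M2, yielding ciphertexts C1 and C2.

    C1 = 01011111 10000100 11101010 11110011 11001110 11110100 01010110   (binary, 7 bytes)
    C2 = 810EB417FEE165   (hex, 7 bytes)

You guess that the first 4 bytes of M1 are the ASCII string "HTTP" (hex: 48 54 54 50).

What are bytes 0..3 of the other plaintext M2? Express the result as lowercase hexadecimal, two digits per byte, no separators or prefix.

First, C1 ⊕ C2 = (M1 ⊕ K) ⊕ (M2 ⊕ K) = M1 ⊕ M2, so the key drops out. Then M2 = (M1 ⊕ M2) ⊕ M1 over the first 4 bytes.
byte 0: (5f xor 81) xor 48 = de xor 48 = 96
byte 1: (84 xor 0e) xor 54 = 8a xor 54 = de
byte 2: (ea xor b4) xor 54 = 5e xor 54 = 0a
byte 3: (f3 xor 17) xor 50 = e4 xor 50 = b4

96de0ab4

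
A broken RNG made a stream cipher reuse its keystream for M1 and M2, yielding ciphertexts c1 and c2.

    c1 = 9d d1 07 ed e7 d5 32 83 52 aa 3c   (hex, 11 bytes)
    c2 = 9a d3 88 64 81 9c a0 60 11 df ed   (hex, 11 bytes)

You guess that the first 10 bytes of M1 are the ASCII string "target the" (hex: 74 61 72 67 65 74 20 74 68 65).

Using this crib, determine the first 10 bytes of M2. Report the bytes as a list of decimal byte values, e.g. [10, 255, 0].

First, c1 ⊕ c2 = (M1 ⊕ K) ⊕ (M2 ⊕ K) = M1 ⊕ M2, so the key drops out. Then M2 = (M1 ⊕ M2) ⊕ M1 over the first 10 bytes.
byte 0: (9d ⊕ 9a) ⊕ 74 = 07 ⊕ 74 = 73
byte 1: (d1 ⊕ d3) ⊕ 61 = 02 ⊕ 61 = 63
byte 2: (07 ⊕ 88) ⊕ 72 = 8f ⊕ 72 = fd
byte 3: (ed ⊕ 64) ⊕ 67 = 89 ⊕ 67 = ee
byte 4: (e7 ⊕ 81) ⊕ 65 = 66 ⊕ 65 = 03
byte 5: (d5 ⊕ 9c) ⊕ 74 = 49 ⊕ 74 = 3d
byte 6: (32 ⊕ a0) ⊕ 20 = 92 ⊕ 20 = b2
byte 7: (83 ⊕ 60) ⊕ 74 = e3 ⊕ 74 = 97
byte 8: (52 ⊕ 11) ⊕ 68 = 43 ⊕ 68 = 2b
byte 9: (aa ⊕ df) ⊕ 65 = 75 ⊕ 65 = 10

[115, 99, 253, 238, 3, 61, 178, 151, 43, 16]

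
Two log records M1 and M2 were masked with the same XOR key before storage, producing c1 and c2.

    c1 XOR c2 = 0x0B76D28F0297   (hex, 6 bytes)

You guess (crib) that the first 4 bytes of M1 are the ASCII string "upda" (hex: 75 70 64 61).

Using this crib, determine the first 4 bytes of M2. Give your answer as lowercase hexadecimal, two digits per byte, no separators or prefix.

Since c1 ⊕ c2 = M1 ⊕ M2, XORing with the guessed M1 bytes yields the corresponding M2 bytes: M2 = (c1 ⊕ c2) ⊕ M1.
00001011 ⊕ 01110101 = 01111110
01110110 ⊕ 01110000 = 00000110
11010010 ⊕ 01100100 = 10110110
10001111 ⊕ 01100001 = 11101110

7e06b6ee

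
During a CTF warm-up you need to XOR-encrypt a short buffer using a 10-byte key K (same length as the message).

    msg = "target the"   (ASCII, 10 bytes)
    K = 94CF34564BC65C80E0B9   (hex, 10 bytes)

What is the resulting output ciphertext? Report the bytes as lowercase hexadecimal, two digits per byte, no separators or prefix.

e0ae46312eb27cf488dc

XOR is its own inverse, so applying the key byte-wise gives the result directly.
byte 0: 116 ⊕ 148 = 224
byte 1:  97 ⊕ 207 = 174
byte 2: 114 ⊕  52 =  70
byte 3: 103 ⊕  86 =  49
byte 4: 101 ⊕  75 =  46
byte 5: 116 ⊕ 198 = 178
byte 6:  32 ⊕  92 = 124
byte 7: 116 ⊕ 128 = 244
byte 8: 104 ⊕ 224 = 136
byte 9: 101 ⊕ 185 = 220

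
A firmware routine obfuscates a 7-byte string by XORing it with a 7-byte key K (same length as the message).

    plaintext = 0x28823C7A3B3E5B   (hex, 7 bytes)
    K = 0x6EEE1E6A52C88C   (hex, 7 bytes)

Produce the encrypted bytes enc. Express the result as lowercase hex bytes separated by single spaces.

46 6c 22 10 69 f6 d7

XOR is its own inverse, so applying the key byte-wise gives the result directly.
byte 0: 28 XOR 6e = 46
byte 1: 82 XOR ee = 6c
byte 2: 3c XOR 1e = 22
byte 3: 7a XOR 6a = 10
byte 4: 3b XOR 52 = 69
byte 5: 3e XOR c8 = f6
byte 6: 5b XOR 8c = d7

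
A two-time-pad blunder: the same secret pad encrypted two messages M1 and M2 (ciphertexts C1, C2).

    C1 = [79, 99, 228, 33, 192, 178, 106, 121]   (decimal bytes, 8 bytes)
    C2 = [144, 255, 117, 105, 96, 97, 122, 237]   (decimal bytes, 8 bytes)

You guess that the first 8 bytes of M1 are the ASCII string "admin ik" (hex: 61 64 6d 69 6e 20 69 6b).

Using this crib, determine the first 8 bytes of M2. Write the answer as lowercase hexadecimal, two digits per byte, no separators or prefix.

bef8fc21cef379ff

First, C1 ⊕ C2 = (M1 ⊕ K) ⊕ (M2 ⊕ K) = M1 ⊕ M2, so the key drops out. Then M2 = (M1 ⊕ M2) ⊕ M1 over the first 8 bytes.
byte 0: (4f XOR 90) XOR 61 = df XOR 61 = be
byte 1: (63 XOR ff) XOR 64 = 9c XOR 64 = f8
byte 2: (e4 XOR 75) XOR 6d = 91 XOR 6d = fc
byte 3: (21 XOR 69) XOR 69 = 48 XOR 69 = 21
byte 4: (c0 XOR 60) XOR 6e = a0 XOR 6e = ce
byte 5: (b2 XOR 61) XOR 20 = d3 XOR 20 = f3
byte 6: (6a XOR 7a) XOR 69 = 10 XOR 69 = 79
byte 7: (79 XOR ed) XOR 6b = 94 XOR 6b = ff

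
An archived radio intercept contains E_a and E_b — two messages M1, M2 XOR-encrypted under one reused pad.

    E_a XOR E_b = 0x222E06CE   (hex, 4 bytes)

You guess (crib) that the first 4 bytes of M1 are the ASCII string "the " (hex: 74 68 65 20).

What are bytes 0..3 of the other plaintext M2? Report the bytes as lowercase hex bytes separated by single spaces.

Since E_a ⊕ E_b = M1 ⊕ M2, XORing with the guessed M1 bytes yields the corresponding M2 bytes: M2 = (E_a ⊕ E_b) ⊕ M1.
00100010 xor 01110100 = 01010110
00101110 xor 01101000 = 01000110
00000110 xor 01100101 = 01100011
11001110 xor 00100000 = 11101110

56 46 63 ee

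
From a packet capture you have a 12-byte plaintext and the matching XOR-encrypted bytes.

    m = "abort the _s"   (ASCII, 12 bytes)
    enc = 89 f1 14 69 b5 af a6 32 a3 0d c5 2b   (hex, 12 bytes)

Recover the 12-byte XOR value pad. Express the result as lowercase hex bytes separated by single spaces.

e8 93 7b 1b c1 8f d2 5a c6 2d 9a 58

Since enc = m ⊕ pad, XORing both sides with m gives pad = m ⊕ enc.
61 ⊕ 89 = e8
62 ⊕ f1 = 93
6f ⊕ 14 = 7b
72 ⊕ 69 = 1b
74 ⊕ b5 = c1
20 ⊕ af = 8f
74 ⊕ a6 = d2
68 ⊕ 32 = 5a
65 ⊕ a3 = c6
20 ⊕ 0d = 2d
5f ⊕ c5 = 9a
73 ⊕ 2b = 58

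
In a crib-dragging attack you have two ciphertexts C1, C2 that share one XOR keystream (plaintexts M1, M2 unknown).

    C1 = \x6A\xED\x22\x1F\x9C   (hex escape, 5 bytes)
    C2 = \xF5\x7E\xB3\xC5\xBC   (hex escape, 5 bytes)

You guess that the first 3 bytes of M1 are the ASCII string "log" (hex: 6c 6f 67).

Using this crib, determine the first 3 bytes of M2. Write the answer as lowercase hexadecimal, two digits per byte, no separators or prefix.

First, C1 ⊕ C2 = (M1 ⊕ K) ⊕ (M2 ⊕ K) = M1 ⊕ M2, so the key drops out. Then M2 = (M1 ⊕ M2) ⊕ M1 over the first 3 bytes.
byte 0: (6a xor f5) xor 6c = 9f xor 6c = f3
byte 1: (ed xor 7e) xor 6f = 93 xor 6f = fc
byte 2: (22 xor b3) xor 67 = 91 xor 67 = f6

f3fcf6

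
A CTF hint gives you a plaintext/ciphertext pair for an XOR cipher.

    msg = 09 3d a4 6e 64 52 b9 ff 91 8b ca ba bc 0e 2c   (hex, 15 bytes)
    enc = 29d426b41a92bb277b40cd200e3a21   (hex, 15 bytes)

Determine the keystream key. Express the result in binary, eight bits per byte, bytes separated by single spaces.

00100000 11101001 10000010 11011010 01111110 11000000 00000010 11011000 11101010 11001011 00000111 10011010 10110010 00110100 00001101

Since enc = msg ⊕ key, XORing both sides with msg gives key = msg ⊕ enc.
byte 0: 09 ^ 29 = 20
byte 1: 3d ^ d4 = e9
byte 2: a4 ^ 26 = 82
byte 3: 6e ^ b4 = da
byte 4: 64 ^ 1a = 7e
byte 5: 52 ^ 92 = c0
byte 6: b9 ^ bb = 02
byte 7: ff ^ 27 = d8
byte 8: 91 ^ 7b = ea
byte 9: 8b ^ 40 = cb
byte 10: ca ^ cd = 07
byte 11: ba ^ 20 = 9a
byte 12: bc ^ 0e = b2
byte 13: 0e ^ 3a = 34
byte 14: 2c ^ 21 = 0d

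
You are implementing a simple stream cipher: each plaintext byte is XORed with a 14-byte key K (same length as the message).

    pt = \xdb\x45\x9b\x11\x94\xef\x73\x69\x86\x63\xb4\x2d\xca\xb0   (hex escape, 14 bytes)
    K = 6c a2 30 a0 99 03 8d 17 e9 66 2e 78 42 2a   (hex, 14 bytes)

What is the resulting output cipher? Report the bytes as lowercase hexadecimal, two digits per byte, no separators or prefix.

XOR is its own inverse, so applying the key byte-wise gives the result directly.
219 ⊕ 108 = 183
 69 ⊕ 162 = 231
155 ⊕  48 = 171
 17 ⊕ 160 = 177
148 ⊕ 153 =  13
239 ⊕   3 = 236
115 ⊕ 141 = 254
105 ⊕  23 = 126
134 ⊕ 233 = 111
 99 ⊕ 102 =   5
180 ⊕  46 = 154
 45 ⊕ 120 =  85
202 ⊕  66 = 136
176 ⊕  42 = 154

b7e7abb10decfe7e6f059a55889a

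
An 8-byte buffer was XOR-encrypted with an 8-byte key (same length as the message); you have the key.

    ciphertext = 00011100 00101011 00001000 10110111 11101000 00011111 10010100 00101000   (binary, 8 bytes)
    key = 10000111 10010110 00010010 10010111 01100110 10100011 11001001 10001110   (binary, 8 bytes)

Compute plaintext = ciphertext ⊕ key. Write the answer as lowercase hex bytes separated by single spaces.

9b bd 1a 20 8e bc 5d a6

byte 0: 00011100 ^ 10000111 = 10011011
byte 1: 00101011 ^ 10010110 = 10111101
byte 2: 00001000 ^ 00010010 = 00011010
byte 3: 10110111 ^ 10010111 = 00100000
byte 4: 11101000 ^ 01100110 = 10001110
byte 5: 00011111 ^ 10100011 = 10111100
byte 6: 10010100 ^ 11001001 = 01011101
byte 7: 00101000 ^ 10001110 = 10100110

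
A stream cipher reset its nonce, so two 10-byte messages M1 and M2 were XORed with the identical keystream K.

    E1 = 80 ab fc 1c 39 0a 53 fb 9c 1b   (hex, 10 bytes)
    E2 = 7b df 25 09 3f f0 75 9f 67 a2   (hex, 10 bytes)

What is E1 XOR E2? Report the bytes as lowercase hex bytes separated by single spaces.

E1 ⊕ E2 = (M1 ⊕ K) ⊕ (M2 ⊕ K) = M1 ⊕ M2 — the shared key cancels under XOR.
80 XOR 7b = fb
ab XOR df = 74
fc XOR 25 = d9
1c XOR 09 = 15
39 XOR 3f = 06
0a XOR f0 = fa
53 XOR 75 = 26
fb XOR 9f = 64
9c XOR 67 = fb
1b XOR a2 = b9

fb 74 d9 15 06 fa 26 64 fb b9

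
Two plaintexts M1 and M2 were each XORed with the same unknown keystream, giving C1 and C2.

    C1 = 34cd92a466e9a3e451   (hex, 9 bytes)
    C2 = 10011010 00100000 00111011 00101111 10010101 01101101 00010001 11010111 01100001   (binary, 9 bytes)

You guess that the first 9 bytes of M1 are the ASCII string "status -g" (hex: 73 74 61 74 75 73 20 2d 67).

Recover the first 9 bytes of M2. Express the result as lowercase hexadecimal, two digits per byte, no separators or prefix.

dd99c8ff86f7921e57

First, C1 ⊕ C2 = (M1 ⊕ K) ⊕ (M2 ⊕ K) = M1 ⊕ M2, so the key drops out. Then M2 = (M1 ⊕ M2) ⊕ M1 over the first 9 bytes.
byte 0: (34 ^ 9a) ^ 73 = ae ^ 73 = dd
byte 1: (cd ^ 20) ^ 74 = ed ^ 74 = 99
byte 2: (92 ^ 3b) ^ 61 = a9 ^ 61 = c8
byte 3: (a4 ^ 2f) ^ 74 = 8b ^ 74 = ff
byte 4: (66 ^ 95) ^ 75 = f3 ^ 75 = 86
byte 5: (e9 ^ 6d) ^ 73 = 84 ^ 73 = f7
byte 6: (a3 ^ 11) ^ 20 = b2 ^ 20 = 92
byte 7: (e4 ^ d7) ^ 2d = 33 ^ 2d = 1e
byte 8: (51 ^ 61) ^ 67 = 30 ^ 67 = 57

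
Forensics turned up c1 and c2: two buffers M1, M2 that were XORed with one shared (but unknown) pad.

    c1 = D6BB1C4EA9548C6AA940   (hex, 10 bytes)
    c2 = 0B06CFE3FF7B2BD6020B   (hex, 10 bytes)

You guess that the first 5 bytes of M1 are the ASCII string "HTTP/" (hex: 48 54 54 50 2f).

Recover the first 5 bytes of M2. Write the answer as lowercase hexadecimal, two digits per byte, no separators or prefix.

First, c1 ⊕ c2 = (M1 ⊕ K) ⊕ (M2 ⊕ K) = M1 ⊕ M2, so the key drops out. Then M2 = (M1 ⊕ M2) ⊕ M1 over the first 5 bytes.
byte 0: (d6 xor 0b) xor 48 = dd xor 48 = 95
byte 1: (bb xor 06) xor 54 = bd xor 54 = e9
byte 2: (1c xor cf) xor 54 = d3 xor 54 = 87
byte 3: (4e xor e3) xor 50 = ad xor 50 = fd
byte 4: (a9 xor ff) xor 2f = 56 xor 2f = 79

95e987fd79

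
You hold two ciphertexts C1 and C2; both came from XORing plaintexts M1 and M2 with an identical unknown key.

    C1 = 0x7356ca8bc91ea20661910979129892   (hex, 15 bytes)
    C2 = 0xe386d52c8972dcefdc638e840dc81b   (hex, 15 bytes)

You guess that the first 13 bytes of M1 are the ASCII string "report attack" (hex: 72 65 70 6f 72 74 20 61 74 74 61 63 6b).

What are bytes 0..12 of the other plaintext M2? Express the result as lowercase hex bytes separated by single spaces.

e2 b5 6f c8 32 18 5e 88 c9 86 e6 9e 74

First, C1 ⊕ C2 = (M1 ⊕ K) ⊕ (M2 ⊕ K) = M1 ⊕ M2, so the key drops out. Then M2 = (M1 ⊕ M2) ⊕ M1 over the first 13 bytes.
byte 0: (73 XOR e3) XOR 72 = 90 XOR 72 = e2
byte 1: (56 XOR 86) XOR 65 = d0 XOR 65 = b5
byte 2: (ca XOR d5) XOR 70 = 1f XOR 70 = 6f
byte 3: (8b XOR 2c) XOR 6f = a7 XOR 6f = c8
byte 4: (c9 XOR 89) XOR 72 = 40 XOR 72 = 32
byte 5: (1e XOR 72) XOR 74 = 6c XOR 74 = 18
byte 6: (a2 XOR dc) XOR 20 = 7e XOR 20 = 5e
byte 7: (06 XOR ef) XOR 61 = e9 XOR 61 = 88
byte 8: (61 XOR dc) XOR 74 = bd XOR 74 = c9
byte 9: (91 XOR 63) XOR 74 = f2 XOR 74 = 86
byte 10: (09 XOR 8e) XOR 61 = 87 XOR 61 = e6
byte 11: (79 XOR 84) XOR 63 = fd XOR 63 = 9e
byte 12: (12 XOR 0d) XOR 6b = 1f XOR 6b = 74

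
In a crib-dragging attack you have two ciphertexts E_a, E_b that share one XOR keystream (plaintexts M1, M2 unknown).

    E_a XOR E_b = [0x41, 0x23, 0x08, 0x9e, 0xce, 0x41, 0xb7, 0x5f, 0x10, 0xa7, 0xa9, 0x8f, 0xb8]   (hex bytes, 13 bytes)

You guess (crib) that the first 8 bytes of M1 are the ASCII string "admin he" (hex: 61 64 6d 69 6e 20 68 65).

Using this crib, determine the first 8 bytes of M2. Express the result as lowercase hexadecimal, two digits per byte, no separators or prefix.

204765f7a061df3a

Since E_a ⊕ E_b = M1 ⊕ M2, XORing with the guessed M1 bytes yields the corresponding M2 bytes: M2 = (E_a ⊕ E_b) ⊕ M1.
01000001 ^ 01100001 = 00100000
00100011 ^ 01100100 = 01000111
00001000 ^ 01101101 = 01100101
10011110 ^ 01101001 = 11110111
11001110 ^ 01101110 = 10100000
01000001 ^ 00100000 = 01100001
10110111 ^ 01101000 = 11011111
01011111 ^ 01100101 = 00111010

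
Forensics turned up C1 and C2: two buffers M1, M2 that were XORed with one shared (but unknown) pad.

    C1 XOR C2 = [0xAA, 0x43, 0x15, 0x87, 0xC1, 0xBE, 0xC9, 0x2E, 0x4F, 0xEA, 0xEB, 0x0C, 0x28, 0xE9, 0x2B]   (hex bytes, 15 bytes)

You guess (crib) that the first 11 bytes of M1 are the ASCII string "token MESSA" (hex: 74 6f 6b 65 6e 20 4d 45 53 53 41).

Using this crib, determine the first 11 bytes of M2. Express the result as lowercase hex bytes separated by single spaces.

Since C1 ⊕ C2 = M1 ⊕ M2, XORing with the guessed M1 bytes yields the corresponding M2 bytes: M2 = (C1 ⊕ C2) ⊕ M1.
byte 0: 10101010 ^ 01110100 = 11011110
byte 1: 01000011 ^ 01101111 = 00101100
byte 2: 00010101 ^ 01101011 = 01111110
byte 3: 10000111 ^ 01100101 = 11100010
byte 4: 11000001 ^ 01101110 = 10101111
byte 5: 10111110 ^ 00100000 = 10011110
byte 6: 11001001 ^ 01001101 = 10000100
byte 7: 00101110 ^ 01000101 = 01101011
byte 8: 01001111 ^ 01010011 = 00011100
byte 9: 11101010 ^ 01010011 = 10111001
byte 10: 11101011 ^ 01000001 = 10101010

de 2c 7e e2 af 9e 84 6b 1c b9 aa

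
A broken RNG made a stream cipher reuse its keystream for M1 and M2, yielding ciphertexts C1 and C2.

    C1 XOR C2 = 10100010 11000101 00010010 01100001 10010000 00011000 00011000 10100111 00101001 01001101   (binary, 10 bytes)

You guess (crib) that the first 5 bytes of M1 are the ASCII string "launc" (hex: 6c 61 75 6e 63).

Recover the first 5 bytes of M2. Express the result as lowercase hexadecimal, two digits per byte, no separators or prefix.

cea4670ff3

Since C1 ⊕ C2 = M1 ⊕ M2, XORing with the guessed M1 bytes yields the corresponding M2 bytes: M2 = (C1 ⊕ C2) ⊕ M1.
162 xor 108 = 206
197 xor  97 = 164
 18 xor 117 = 103
 97 xor 110 =  15
144 xor  99 = 243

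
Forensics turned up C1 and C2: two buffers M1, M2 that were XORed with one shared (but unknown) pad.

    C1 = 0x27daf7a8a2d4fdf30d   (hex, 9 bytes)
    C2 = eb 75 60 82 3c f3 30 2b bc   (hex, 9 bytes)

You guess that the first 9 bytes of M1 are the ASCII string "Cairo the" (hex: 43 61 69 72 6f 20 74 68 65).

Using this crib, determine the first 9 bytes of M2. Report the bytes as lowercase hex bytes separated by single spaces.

First, C1 ⊕ C2 = (M1 ⊕ K) ⊕ (M2 ⊕ K) = M1 ⊕ M2, so the key drops out. Then M2 = (M1 ⊕ M2) ⊕ M1 over the first 9 bytes.
byte 0: (27 ^ eb) ^ 43 = cc ^ 43 = 8f
byte 1: (da ^ 75) ^ 61 = af ^ 61 = ce
byte 2: (f7 ^ 60) ^ 69 = 97 ^ 69 = fe
byte 3: (a8 ^ 82) ^ 72 = 2a ^ 72 = 58
byte 4: (a2 ^ 3c) ^ 6f = 9e ^ 6f = f1
byte 5: (d4 ^ f3) ^ 20 = 27 ^ 20 = 07
byte 6: (fd ^ 30) ^ 74 = cd ^ 74 = b9
byte 7: (f3 ^ 2b) ^ 68 = d8 ^ 68 = b0
byte 8: (0d ^ bc) ^ 65 = b1 ^ 65 = d4

8f ce fe 58 f1 07 b9 b0 d4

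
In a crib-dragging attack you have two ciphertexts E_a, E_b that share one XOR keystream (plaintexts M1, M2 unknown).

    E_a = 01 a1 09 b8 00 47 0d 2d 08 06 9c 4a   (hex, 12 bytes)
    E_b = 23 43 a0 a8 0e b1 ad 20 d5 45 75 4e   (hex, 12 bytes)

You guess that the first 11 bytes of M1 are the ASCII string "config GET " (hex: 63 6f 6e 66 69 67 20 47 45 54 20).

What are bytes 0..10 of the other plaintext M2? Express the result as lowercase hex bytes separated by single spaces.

41 8d c7 76 67 91 80 4a 98 17 c9

First, E_a ⊕ E_b = (M1 ⊕ K) ⊕ (M2 ⊕ K) = M1 ⊕ M2, so the key drops out. Then M2 = (M1 ⊕ M2) ⊕ M1 over the first 11 bytes.
byte 0: (01 xor 23) xor 63 = 22 xor 63 = 41
byte 1: (a1 xor 43) xor 6f = e2 xor 6f = 8d
byte 2: (09 xor a0) xor 6e = a9 xor 6e = c7
byte 3: (b8 xor a8) xor 66 = 10 xor 66 = 76
byte 4: (00 xor 0e) xor 69 = 0e xor 69 = 67
byte 5: (47 xor b1) xor 67 = f6 xor 67 = 91
byte 6: (0d xor ad) xor 20 = a0 xor 20 = 80
byte 7: (2d xor 20) xor 47 = 0d xor 47 = 4a
byte 8: (08 xor d5) xor 45 = dd xor 45 = 98
byte 9: (06 xor 45) xor 54 = 43 xor 54 = 17
byte 10: (9c xor 75) xor 20 = e9 xor 20 = c9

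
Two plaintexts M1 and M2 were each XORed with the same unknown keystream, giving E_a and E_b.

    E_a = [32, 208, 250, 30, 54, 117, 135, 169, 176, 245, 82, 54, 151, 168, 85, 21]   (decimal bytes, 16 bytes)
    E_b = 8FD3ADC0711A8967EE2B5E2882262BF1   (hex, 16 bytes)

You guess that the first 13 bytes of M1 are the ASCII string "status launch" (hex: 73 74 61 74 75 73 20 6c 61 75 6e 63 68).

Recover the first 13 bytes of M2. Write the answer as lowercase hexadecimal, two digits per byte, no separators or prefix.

dc7736aa321c2ea23fab627d7d

First, E_a ⊕ E_b = (M1 ⊕ K) ⊕ (M2 ⊕ K) = M1 ⊕ M2, so the key drops out. Then M2 = (M1 ⊕ M2) ⊕ M1 over the first 13 bytes.
byte 0: (20 ⊕ 8f) ⊕ 73 = af ⊕ 73 = dc
byte 1: (d0 ⊕ d3) ⊕ 74 = 03 ⊕ 74 = 77
byte 2: (fa ⊕ ad) ⊕ 61 = 57 ⊕ 61 = 36
byte 3: (1e ⊕ c0) ⊕ 74 = de ⊕ 74 = aa
byte 4: (36 ⊕ 71) ⊕ 75 = 47 ⊕ 75 = 32
byte 5: (75 ⊕ 1a) ⊕ 73 = 6f ⊕ 73 = 1c
byte 6: (87 ⊕ 89) ⊕ 20 = 0e ⊕ 20 = 2e
byte 7: (a9 ⊕ 67) ⊕ 6c = ce ⊕ 6c = a2
byte 8: (b0 ⊕ ee) ⊕ 61 = 5e ⊕ 61 = 3f
byte 9: (f5 ⊕ 2b) ⊕ 75 = de ⊕ 75 = ab
byte 10: (52 ⊕ 5e) ⊕ 6e = 0c ⊕ 6e = 62
byte 11: (36 ⊕ 28) ⊕ 63 = 1e ⊕ 63 = 7d
byte 12: (97 ⊕ 82) ⊕ 68 = 15 ⊕ 68 = 7d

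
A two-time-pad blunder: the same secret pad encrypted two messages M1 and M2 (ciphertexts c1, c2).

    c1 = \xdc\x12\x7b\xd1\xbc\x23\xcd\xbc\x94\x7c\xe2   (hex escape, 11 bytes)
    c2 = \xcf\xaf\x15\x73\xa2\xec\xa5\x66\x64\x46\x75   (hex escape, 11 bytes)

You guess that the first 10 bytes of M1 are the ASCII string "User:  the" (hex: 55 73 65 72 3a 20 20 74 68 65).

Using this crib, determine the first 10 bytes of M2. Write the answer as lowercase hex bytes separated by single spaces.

46 ce 0b d0 24 ef 48 ae 98 5f

First, c1 ⊕ c2 = (M1 ⊕ K) ⊕ (M2 ⊕ K) = M1 ⊕ M2, so the key drops out. Then M2 = (M1 ⊕ M2) ⊕ M1 over the first 10 bytes.
byte 0: (dc ⊕ cf) ⊕ 55 = 13 ⊕ 55 = 46
byte 1: (12 ⊕ af) ⊕ 73 = bd ⊕ 73 = ce
byte 2: (7b ⊕ 15) ⊕ 65 = 6e ⊕ 65 = 0b
byte 3: (d1 ⊕ 73) ⊕ 72 = a2 ⊕ 72 = d0
byte 4: (bc ⊕ a2) ⊕ 3a = 1e ⊕ 3a = 24
byte 5: (23 ⊕ ec) ⊕ 20 = cf ⊕ 20 = ef
byte 6: (cd ⊕ a5) ⊕ 20 = 68 ⊕ 20 = 48
byte 7: (bc ⊕ 66) ⊕ 74 = da ⊕ 74 = ae
byte 8: (94 ⊕ 64) ⊕ 68 = f0 ⊕ 68 = 98
byte 9: (7c ⊕ 46) ⊕ 65 = 3a ⊕ 65 = 5f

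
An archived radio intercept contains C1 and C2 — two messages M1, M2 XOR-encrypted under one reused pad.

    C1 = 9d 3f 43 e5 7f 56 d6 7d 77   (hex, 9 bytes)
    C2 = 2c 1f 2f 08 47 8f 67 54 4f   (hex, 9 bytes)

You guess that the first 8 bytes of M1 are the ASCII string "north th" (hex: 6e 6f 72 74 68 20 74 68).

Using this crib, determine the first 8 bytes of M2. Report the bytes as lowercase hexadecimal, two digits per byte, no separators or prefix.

First, C1 ⊕ C2 = (M1 ⊕ K) ⊕ (M2 ⊕ K) = M1 ⊕ M2, so the key drops out. Then M2 = (M1 ⊕ M2) ⊕ M1 over the first 8 bytes.
byte 0: (9d ⊕ 2c) ⊕ 6e = b1 ⊕ 6e = df
byte 1: (3f ⊕ 1f) ⊕ 6f = 20 ⊕ 6f = 4f
byte 2: (43 ⊕ 2f) ⊕ 72 = 6c ⊕ 72 = 1e
byte 3: (e5 ⊕ 08) ⊕ 74 = ed ⊕ 74 = 99
byte 4: (7f ⊕ 47) ⊕ 68 = 38 ⊕ 68 = 50
byte 5: (56 ⊕ 8f) ⊕ 20 = d9 ⊕ 20 = f9
byte 6: (d6 ⊕ 67) ⊕ 74 = b1 ⊕ 74 = c5
byte 7: (7d ⊕ 54) ⊕ 68 = 29 ⊕ 68 = 41

df4f1e9950f9c541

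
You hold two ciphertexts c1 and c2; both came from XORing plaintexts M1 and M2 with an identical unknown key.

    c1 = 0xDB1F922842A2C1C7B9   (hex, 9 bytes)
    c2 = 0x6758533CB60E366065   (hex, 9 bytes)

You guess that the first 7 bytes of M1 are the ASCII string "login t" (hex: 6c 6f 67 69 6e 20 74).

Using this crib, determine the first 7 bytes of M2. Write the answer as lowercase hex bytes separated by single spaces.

d0 28 a6 7d 9a 8c 83

First, c1 ⊕ c2 = (M1 ⊕ K) ⊕ (M2 ⊕ K) = M1 ⊕ M2, so the key drops out. Then M2 = (M1 ⊕ M2) ⊕ M1 over the first 7 bytes.
byte 0: (db ⊕ 67) ⊕ 6c = bc ⊕ 6c = d0
byte 1: (1f ⊕ 58) ⊕ 6f = 47 ⊕ 6f = 28
byte 2: (92 ⊕ 53) ⊕ 67 = c1 ⊕ 67 = a6
byte 3: (28 ⊕ 3c) ⊕ 69 = 14 ⊕ 69 = 7d
byte 4: (42 ⊕ b6) ⊕ 6e = f4 ⊕ 6e = 9a
byte 5: (a2 ⊕ 0e) ⊕ 20 = ac ⊕ 20 = 8c
byte 6: (c1 ⊕ 36) ⊕ 74 = f7 ⊕ 74 = 83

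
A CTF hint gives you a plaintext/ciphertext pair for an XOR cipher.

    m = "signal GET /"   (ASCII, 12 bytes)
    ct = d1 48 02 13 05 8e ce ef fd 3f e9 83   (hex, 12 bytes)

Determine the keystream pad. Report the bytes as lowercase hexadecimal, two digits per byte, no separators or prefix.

Since ct = m ⊕ pad, XORing both sides with m gives pad = m ⊕ ct.
byte 0: 73 XOR d1 = a2
byte 1: 69 XOR 48 = 21
byte 2: 67 XOR 02 = 65
byte 3: 6e XOR 13 = 7d
byte 4: 61 XOR 05 = 64
byte 5: 6c XOR 8e = e2
byte 6: 20 XOR ce = ee
byte 7: 47 XOR ef = a8
byte 8: 45 XOR fd = b8
byte 9: 54 XOR 3f = 6b
byte 10: 20 XOR e9 = c9
byte 11: 2f XOR 83 = ac

a221657d64e2eea8b86bc9ac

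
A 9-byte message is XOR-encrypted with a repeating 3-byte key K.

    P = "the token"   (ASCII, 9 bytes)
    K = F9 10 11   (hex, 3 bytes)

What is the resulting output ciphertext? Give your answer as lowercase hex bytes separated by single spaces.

8d 78 74 d9 64 7e 92 75 7f

The 3-byte key repeats, so the effective keystream is f9 10 11 f9 10 11 f9 10 11.
byte 0: 116 XOR 249 = 141
byte 1: 104 XOR  16 = 120
byte 2: 101 XOR  17 = 116
byte 3:  32 XOR 249 = 217
byte 4: 116 XOR  16 = 100
byte 5: 111 XOR  17 = 126
byte 6: 107 XOR 249 = 146
byte 7: 101 XOR  16 = 117
byte 8: 110 XOR  17 = 127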